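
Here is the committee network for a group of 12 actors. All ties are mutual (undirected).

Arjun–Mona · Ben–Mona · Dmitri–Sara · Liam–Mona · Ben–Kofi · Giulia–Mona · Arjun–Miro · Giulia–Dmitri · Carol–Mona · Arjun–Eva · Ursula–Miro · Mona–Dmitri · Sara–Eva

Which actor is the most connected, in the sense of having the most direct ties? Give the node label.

Degrees — Arjun:3, Ben:2, Carol:1, Dmitri:3, Eva:2, Giulia:2, Kofi:1, Liam:1, Miro:2, Mona:6, Sara:2, Ursula:1.
The maximum is 6, attained only by Mona.

Mona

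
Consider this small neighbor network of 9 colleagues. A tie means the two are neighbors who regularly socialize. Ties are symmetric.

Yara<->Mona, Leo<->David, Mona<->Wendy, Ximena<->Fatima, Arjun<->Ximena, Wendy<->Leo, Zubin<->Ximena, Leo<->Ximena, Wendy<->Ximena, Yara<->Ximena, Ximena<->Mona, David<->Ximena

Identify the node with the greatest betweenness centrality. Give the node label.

Ximena

Unnormalized betweenness of each node: Arjun:0, David:0, Fatima:0, Leo:1/2, Mona:1/2, Wendy:1/2, Ximena:45/2, Yara:0, Zubin:0.
Ximena has the largest value, 45/2, making it the main broker — the node through which the most shortest paths run.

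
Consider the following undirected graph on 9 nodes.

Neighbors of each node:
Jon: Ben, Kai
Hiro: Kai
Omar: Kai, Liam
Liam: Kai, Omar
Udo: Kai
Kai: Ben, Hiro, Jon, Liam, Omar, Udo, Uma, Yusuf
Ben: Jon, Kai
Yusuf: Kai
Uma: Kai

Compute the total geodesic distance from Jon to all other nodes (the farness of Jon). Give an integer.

14

Distances from Jon: Ben:1, Hiro:2, Kai:1, Liam:2, Omar:2, Udo:2, Uma:2, Yusuf:2.
Sum = 1 + 2 + 1 + 2 + 2 + 2 + 2 + 2 = 14.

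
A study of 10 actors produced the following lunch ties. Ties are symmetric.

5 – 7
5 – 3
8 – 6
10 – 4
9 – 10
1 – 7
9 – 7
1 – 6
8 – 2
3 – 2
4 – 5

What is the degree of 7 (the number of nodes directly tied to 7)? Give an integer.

7 is directly tied to 1, 5, and 9. That is 3 neighbors, so the degree of 7 is 3.

3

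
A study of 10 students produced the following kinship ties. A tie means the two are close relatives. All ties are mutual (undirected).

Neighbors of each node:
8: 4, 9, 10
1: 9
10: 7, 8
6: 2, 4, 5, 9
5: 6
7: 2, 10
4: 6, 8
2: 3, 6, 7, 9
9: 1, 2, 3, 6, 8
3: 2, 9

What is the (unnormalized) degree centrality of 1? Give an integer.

1 is directly tied to 9. That is 1 neighbor, so the degree of 1 is 1.

1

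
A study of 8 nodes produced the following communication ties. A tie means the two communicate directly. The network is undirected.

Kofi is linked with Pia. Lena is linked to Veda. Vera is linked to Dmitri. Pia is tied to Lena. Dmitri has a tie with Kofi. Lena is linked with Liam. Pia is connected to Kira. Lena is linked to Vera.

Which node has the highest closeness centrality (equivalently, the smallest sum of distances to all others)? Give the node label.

Lena

Farness (sum of distances to all others) for each node — Dmitri:15, Kira:17, Kofi:14, Lena:10, Liam:16, Pia:11, Veda:16, Vera:13.
The smallest farness is 10, for Lena, so Lena has the highest closeness.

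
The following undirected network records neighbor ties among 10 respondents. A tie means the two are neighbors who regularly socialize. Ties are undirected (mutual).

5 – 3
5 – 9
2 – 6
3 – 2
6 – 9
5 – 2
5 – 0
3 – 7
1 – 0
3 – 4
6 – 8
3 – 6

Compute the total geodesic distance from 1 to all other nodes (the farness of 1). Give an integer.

29

Distances from 1: 0:1, 2:3, 3:3, 4:4, 5:2, 6:4, 7:4, 8:5, 9:3.
Sum = 1 + 3 + 3 + 4 + 2 + 4 + 4 + 5 + 3 = 29.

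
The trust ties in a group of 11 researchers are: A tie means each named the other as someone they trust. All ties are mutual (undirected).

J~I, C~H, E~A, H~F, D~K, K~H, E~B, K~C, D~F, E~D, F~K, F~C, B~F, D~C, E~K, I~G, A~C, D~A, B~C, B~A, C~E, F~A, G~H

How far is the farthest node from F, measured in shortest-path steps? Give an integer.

4

Distances from F: A:1, B:1, C:1, D:1, E:2, G:2, H:1, I:3, J:4, K:1.
The largest is 4 (to J), so the eccentricity of F is 4.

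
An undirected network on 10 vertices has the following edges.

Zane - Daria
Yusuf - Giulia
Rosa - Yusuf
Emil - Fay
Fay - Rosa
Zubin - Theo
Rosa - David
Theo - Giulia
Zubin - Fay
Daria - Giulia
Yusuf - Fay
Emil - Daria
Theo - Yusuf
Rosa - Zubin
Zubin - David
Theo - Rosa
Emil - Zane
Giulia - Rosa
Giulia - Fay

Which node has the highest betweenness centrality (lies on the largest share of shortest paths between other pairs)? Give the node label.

Fay

Unnormalized betweenness of each node: Daria:121/30, David:0, Emil:53/12, Fay:137/15, Giulia:247/30, Rosa:98/15, Theo:11/12, Yusuf:9/20, Zane:0, Zubin:137/60.
Fay has the largest value, 137/15, making it the main broker — the node through which the most shortest paths run.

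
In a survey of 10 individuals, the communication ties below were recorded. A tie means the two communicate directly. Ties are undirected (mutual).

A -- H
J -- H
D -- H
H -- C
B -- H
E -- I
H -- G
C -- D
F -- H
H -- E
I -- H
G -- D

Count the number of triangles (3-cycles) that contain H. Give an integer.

3

H's neighbors: A, B, C, D, E, F, G, I, and J.
Neighbor pairs that are themselves tied: H–C–D; H–D–G; H–E–I. Each forms one triangle with H, for 3 in total.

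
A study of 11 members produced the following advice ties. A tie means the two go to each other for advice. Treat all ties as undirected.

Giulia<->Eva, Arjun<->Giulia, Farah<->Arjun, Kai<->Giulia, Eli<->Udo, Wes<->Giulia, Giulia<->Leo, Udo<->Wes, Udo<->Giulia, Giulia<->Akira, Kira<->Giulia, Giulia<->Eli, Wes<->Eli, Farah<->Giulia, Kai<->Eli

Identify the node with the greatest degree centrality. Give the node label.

Giulia

Degrees — Akira:1, Arjun:2, Eli:4, Eva:1, Farah:2, Giulia:10, Kai:2, Kira:1, Leo:1, Udo:3, Wes:3.
The maximum is 10, attained only by Giulia.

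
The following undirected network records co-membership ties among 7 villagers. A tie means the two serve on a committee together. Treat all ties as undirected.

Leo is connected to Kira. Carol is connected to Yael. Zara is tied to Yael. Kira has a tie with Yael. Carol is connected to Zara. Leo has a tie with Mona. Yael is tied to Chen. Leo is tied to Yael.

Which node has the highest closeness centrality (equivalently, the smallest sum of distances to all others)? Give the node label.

Yael

Farness (sum of distances to all others) for each node — Carol:11, Chen:12, Kira:10, Leo:9, Mona:14, Yael:7, Zara:11.
The smallest farness is 7, for Yael, so Yael has the highest closeness.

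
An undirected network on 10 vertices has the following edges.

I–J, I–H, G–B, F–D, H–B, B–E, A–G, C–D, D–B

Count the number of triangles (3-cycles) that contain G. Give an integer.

0

G's neighbors are A and B, but none of them are tied to each other, so no triangle contains G.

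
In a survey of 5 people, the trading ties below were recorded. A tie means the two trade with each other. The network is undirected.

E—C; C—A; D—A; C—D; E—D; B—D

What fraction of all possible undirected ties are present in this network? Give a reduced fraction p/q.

3/5

There are 6 edges and 5 nodes, so the maximum possible is C(5,2) = 10.
Density = 6/10 = 3/5.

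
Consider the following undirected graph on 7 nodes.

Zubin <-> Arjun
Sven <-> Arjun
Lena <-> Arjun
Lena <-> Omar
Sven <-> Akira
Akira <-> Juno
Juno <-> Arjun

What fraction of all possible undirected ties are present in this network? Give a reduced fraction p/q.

1/3

There are 7 edges and 7 nodes, so the maximum possible is C(7,2) = 21.
Density = 7/21 = 1/3.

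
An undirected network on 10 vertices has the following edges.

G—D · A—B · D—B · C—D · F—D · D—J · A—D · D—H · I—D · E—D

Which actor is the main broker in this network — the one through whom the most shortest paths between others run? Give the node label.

Unnormalized betweenness of each node: A:0, B:0, C:0, D:35, E:0, F:0, G:0, H:0, I:0, J:0.
D has the largest value, 35, making it the main broker — the node through which the most shortest paths run.

D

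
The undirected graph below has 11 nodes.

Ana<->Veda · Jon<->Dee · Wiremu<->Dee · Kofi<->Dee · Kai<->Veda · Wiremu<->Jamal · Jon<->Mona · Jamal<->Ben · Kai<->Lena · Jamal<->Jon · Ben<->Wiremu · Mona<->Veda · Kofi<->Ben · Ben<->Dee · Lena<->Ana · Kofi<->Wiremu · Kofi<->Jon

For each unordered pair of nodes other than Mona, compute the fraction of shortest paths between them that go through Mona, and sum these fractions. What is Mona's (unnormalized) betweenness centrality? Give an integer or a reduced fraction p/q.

24

Pairs whose geodesics pass through Mona — Wiremu–Veda: 3/3; Wiremu–Kai: 3/3; Wiremu–Ana: 3/3; Wiremu–Lena: 6/6; Dee–Veda: 1; Dee–Kai: 1; Dee–Ana: 1; Dee–Lena: 2/2; Kofi–Veda: 1; Kofi–Kai: 1; Kofi–Ana: 1; Kofi–Lena: 2/2; Jon–Veda: 1; Jon–Kai: 1 … (+10 more pairs).
All other pairs contribute 0.
Summing the contributions gives betweenness(Mona) = 24.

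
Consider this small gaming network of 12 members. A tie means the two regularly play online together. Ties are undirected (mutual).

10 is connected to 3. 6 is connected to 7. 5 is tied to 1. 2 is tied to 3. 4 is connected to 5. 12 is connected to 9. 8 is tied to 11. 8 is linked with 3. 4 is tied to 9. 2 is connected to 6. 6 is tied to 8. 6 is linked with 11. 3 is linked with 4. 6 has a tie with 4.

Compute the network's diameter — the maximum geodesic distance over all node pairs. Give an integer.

Eccentricity of each node (its greatest distance to any other): 1:4, 2:4, 3:3, 4:2, 5:3, 6:3, 7:4, 8:4, 9:3, 10:4, 11:4, 12:4.
The maximum eccentricity is 4, realized for instance by the pair 11–1 via 11 – 6 – 4 – 5 – 1. So the diameter is 4.

4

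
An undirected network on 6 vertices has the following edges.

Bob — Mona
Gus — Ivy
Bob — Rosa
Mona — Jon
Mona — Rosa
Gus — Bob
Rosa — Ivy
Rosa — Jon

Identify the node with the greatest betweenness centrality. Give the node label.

Rosa

Unnormalized betweenness of each node: Bob:13/6, Gus:1/2, Ivy:5/6, Jon:0, Mona:5/6, Rosa:11/3.
Rosa has the largest value, 11/3, making it the main broker — the node through which the most shortest paths run.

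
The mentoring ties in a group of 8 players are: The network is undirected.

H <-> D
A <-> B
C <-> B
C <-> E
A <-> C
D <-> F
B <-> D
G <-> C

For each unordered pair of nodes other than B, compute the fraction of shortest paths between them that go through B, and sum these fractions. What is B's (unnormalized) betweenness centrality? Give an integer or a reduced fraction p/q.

Pairs whose geodesics pass through B — D–G: 1; D–A: 1; D–C: 1; D–E: 1; H–G: 1; H–A: 1; H–C: 1; H–E: 1; F–G: 1; F–A: 1; F–C: 1; F–E: 1.
All other pairs contribute 0.
Summing the contributions gives betweenness(B) = 12.

12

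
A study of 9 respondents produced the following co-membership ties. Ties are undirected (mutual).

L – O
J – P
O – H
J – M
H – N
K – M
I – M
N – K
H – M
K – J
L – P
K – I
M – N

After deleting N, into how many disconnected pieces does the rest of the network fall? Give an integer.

N's neighbors (H, K, and M) remain reachable from one another through other ties, so the rest of the network stays in one piece.

1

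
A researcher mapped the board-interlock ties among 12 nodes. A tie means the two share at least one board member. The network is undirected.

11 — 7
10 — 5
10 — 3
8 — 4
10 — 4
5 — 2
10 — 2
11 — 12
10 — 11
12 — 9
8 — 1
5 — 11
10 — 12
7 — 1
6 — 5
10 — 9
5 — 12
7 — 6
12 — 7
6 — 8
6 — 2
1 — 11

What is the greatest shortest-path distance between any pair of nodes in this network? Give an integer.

3

Eccentricity of each node (its greatest distance to any other): 1:3, 2:3, 3:3, 4:3, 5:2, 6:3, 7:3, 8:3, 9:3, 10:2, 11:2, 12:3.
The maximum eccentricity is 3, realized for instance by the pair 7–3 via 7 – 12 – 10 – 3. So the diameter is 3.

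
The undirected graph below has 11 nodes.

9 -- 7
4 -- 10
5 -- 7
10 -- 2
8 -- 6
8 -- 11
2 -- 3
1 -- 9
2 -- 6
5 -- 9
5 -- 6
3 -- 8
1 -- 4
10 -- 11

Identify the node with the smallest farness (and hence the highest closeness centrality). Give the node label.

Farness (sum of distances to all others) for each node — 1:25, 2:20, 3:26, 4:23, 5:21, 6:19, 7:27, 8:22, 9:24, 10:21, 11:24.
The smallest farness is 19, for 6, so 6 has the highest closeness.

6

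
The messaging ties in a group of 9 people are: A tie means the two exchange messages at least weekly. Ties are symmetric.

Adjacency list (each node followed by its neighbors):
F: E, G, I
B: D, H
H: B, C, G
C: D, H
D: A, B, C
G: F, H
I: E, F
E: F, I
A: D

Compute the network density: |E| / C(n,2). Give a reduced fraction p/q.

5/18

There are 10 edges and 9 nodes, so the maximum possible is C(9,2) = 36.
Density = 10/36 = 5/18.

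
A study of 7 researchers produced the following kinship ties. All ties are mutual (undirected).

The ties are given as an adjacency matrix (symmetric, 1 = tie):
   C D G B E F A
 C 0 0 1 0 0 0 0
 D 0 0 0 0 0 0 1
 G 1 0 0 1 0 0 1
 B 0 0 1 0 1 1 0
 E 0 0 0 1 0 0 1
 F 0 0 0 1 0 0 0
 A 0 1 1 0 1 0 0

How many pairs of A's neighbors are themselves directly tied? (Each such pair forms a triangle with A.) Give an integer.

A's neighbors are D, E, and G, but none of them are tied to each other, so no triangle contains A.

0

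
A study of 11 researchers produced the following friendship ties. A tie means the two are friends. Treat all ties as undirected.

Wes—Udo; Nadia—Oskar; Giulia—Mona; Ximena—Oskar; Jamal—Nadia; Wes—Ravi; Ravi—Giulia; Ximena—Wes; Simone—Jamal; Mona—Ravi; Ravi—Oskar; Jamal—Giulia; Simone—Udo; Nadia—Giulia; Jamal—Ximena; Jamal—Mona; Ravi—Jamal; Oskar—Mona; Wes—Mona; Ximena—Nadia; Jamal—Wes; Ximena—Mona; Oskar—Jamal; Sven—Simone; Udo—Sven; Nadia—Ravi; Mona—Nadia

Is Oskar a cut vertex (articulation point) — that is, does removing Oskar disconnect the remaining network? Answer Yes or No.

Even without Oskar, every remaining node can still reach every other (the residual graph is connected), so Oskar is not a cut vertex.

No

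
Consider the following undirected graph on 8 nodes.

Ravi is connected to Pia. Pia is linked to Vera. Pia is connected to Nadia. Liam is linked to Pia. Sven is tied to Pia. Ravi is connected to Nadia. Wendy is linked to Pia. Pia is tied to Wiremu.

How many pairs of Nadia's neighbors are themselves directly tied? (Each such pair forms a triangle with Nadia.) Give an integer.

1

Nadia's neighbors: Pia and Ravi.
Neighbor pairs that are themselves tied: Nadia–Pia–Ravi. Each forms one triangle with Nadia, for 1 in total.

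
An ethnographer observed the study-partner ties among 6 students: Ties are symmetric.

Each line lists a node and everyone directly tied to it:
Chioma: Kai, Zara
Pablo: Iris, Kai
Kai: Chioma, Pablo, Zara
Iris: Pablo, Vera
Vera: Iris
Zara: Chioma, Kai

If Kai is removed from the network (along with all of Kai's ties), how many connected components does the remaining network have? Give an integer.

Without Kai, the remaining ties split the others into: {Iris, Pablo, Vera}; {Chioma, Zara}.
That's 2 separate components.

2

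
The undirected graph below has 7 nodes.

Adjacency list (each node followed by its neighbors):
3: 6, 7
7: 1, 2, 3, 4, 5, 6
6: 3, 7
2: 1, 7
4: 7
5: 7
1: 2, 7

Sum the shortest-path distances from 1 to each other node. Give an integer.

Distances from 1: 2:1, 3:2, 4:2, 5:2, 6:2, 7:1.
Sum = 1 + 2 + 2 + 2 + 2 + 1 = 10.

10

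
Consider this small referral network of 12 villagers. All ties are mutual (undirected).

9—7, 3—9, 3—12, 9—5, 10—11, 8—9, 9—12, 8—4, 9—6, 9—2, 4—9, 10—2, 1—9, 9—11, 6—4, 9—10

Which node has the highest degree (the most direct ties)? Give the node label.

9

Degrees — 1:1, 2:2, 3:2, 4:3, 5:1, 6:2, 7:1, 8:2, 9:11, 10:3, 11:2, 12:2.
The maximum is 11, attained only by 9.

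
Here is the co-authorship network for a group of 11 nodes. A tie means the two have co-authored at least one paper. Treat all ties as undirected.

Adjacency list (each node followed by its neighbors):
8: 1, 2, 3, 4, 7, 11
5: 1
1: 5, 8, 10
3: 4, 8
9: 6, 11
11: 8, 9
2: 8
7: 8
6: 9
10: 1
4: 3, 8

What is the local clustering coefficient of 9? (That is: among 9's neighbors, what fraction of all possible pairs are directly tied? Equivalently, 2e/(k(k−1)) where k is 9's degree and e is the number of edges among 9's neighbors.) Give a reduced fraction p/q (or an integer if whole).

0

9's neighbors: 6 and 11 (k = 2).
Possible neighbor pairs: C(2,2) = 1. Edges among them: none → e = 0.
Clustering(9) = 0/1.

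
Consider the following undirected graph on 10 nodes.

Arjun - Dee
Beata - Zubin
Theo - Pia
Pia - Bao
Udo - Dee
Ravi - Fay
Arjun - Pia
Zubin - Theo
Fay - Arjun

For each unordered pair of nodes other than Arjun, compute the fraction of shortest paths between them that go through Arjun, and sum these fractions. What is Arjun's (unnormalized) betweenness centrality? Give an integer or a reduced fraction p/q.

24

Pairs whose geodesics pass through Arjun — Pia–Fay: 1; Pia–Dee: 1; Pia–Ravi: 1; Pia–Udo: 1; Fay–Theo: 1; Fay–Beata: 1; Fay–Bao: 1; Fay–Dee: 1; Fay–Udo: 1; Fay–Zubin: 1; Theo–Dee: 1; Theo–Ravi: 1; Theo–Udo: 1; Beata–Dee: 1 … (+10 more pairs).
All other pairs contribute 0.
Summing the contributions gives betweenness(Arjun) = 24.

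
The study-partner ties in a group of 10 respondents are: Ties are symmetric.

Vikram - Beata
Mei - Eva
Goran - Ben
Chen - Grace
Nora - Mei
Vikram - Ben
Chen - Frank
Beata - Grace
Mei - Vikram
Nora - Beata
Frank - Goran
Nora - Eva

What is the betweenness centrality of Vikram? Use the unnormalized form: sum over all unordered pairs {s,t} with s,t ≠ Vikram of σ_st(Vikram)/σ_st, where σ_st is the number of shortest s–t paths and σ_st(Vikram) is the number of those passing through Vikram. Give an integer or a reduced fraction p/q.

Pairs whose geodesics pass through Vikram — Frank–Eva: 1/2; Frank–Mei: 1; Eva–Goran: 1; Eva–Ben: 1; Nora–Goran: 2/2; Nora–Ben: 2/2; Beata–Mei: 1/2; Beata–Goran: 1; Beata–Ben: 1; Mei–Grace: 1/2; Mei–Chen: 1/2; Mei–Goran: 1; Mei–Ben: 1; Grace–Ben: 1.
All other pairs contribute 0.
Summing the contributions gives betweenness(Vikram) = 12.

12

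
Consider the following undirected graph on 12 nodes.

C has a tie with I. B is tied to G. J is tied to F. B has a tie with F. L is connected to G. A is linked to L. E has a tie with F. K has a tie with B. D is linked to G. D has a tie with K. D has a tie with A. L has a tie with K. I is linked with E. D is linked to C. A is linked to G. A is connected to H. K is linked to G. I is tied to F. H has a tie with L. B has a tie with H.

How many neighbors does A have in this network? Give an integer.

A is directly tied to D, G, H, and L. That is 4 neighbors, so the degree of A is 4.

4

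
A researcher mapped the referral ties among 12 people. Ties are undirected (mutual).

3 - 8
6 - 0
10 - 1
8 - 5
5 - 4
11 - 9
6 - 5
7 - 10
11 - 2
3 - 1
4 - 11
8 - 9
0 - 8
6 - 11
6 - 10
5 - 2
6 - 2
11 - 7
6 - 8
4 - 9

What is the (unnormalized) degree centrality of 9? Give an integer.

9 is directly tied to 4, 8, and 11. That is 3 neighbors, so the degree of 9 is 3.

3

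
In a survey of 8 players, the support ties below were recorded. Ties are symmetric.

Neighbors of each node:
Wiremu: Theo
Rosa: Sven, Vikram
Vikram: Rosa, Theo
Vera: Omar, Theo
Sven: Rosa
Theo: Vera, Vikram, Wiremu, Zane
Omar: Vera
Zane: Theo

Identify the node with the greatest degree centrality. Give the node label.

Theo

Degrees — Omar:1, Rosa:2, Sven:1, Theo:4, Vera:2, Vikram:2, Wiremu:1, Zane:1.
The maximum is 4, attained only by Theo.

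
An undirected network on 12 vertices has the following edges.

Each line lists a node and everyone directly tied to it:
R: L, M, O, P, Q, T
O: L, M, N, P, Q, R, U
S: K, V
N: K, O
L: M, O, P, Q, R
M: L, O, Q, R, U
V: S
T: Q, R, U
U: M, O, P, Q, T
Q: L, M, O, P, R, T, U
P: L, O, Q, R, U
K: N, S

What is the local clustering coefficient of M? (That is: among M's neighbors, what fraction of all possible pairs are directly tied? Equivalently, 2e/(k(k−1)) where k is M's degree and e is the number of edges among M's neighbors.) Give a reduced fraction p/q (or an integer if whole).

4/5

M's neighbors: L, O, Q, R, and U (k = 5).
Possible neighbor pairs: C(5,2) = 10. Edges among them: L–O, L–Q, L–R, O–Q, O–R, O–U, Q–R, Q–U → e = 8.
Clustering(M) = 8/10 = 4/5.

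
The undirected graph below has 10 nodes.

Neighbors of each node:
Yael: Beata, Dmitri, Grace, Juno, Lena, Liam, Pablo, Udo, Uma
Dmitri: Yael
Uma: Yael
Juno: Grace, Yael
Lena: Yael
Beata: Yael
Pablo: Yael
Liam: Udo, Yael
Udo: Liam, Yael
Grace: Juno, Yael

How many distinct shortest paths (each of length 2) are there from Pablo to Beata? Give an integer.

1

The shortest distance is 2, and the only length-2 path is Pablo–Yael–Beata. So there is exactly 1 shortest path.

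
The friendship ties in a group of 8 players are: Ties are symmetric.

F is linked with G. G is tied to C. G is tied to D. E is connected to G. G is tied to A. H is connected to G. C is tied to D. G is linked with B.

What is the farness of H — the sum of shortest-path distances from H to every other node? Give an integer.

Distances from H: A:2, B:2, C:2, D:2, E:2, F:2, G:1.
Sum = 2 + 2 + 2 + 2 + 2 + 2 + 1 = 13.

13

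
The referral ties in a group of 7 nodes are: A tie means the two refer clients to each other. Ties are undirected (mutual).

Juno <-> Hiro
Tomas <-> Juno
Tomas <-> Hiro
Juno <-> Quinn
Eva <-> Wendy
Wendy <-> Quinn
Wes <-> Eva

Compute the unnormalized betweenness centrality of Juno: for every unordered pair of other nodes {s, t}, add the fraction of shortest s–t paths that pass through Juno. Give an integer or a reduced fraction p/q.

8

Pairs whose geodesics pass through Juno — Eva–Hiro: 1; Eva–Tomas: 1; Wendy–Hiro: 1; Wendy–Tomas: 1; Wes–Hiro: 1; Wes–Tomas: 1; Hiro–Quinn: 1; Tomas–Quinn: 1.
All other pairs contribute 0.
Summing the contributions gives betweenness(Juno) = 8.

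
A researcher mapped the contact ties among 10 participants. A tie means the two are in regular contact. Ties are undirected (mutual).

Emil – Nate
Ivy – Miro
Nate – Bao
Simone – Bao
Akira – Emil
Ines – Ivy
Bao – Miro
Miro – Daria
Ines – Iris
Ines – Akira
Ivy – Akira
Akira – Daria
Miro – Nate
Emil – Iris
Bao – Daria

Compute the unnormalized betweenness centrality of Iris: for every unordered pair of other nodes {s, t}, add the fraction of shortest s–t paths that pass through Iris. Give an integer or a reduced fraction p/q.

Pairs whose geodesics pass through Iris — Nate–Ines: 1/3; Emil–Ines: 1/2.
All other pairs contribute 0.
Summing the contributions gives betweenness(Iris) = 5/6.

5/6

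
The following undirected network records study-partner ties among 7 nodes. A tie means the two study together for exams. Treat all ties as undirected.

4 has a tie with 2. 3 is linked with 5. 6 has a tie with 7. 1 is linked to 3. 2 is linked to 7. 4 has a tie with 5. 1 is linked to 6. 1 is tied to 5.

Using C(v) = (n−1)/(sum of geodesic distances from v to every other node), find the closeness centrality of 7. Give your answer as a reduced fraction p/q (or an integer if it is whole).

1/2

Distances from 7: 1:2, 2:1, 3:3, 4:2, 5:3, 6:1. Sum = 12.
n = 7, so closeness = 6/12 = 1/2.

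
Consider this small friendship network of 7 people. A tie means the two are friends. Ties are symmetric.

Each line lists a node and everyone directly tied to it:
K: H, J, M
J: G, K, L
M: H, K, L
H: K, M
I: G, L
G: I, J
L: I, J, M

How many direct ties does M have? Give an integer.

3

M is directly tied to H, K, and L. That is 3 neighbors, so the degree of M is 3.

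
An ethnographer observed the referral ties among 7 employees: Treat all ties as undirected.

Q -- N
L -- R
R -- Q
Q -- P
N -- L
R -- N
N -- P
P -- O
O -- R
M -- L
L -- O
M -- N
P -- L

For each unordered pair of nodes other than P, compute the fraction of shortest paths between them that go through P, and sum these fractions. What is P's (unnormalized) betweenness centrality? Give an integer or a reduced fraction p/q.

7/6

Pairs whose geodesics pass through P — L–Q: 1/3; Q–O: 1/2; O–N: 1/3.
All other pairs contribute 0.
Summing the contributions gives betweenness(P) = 7/6.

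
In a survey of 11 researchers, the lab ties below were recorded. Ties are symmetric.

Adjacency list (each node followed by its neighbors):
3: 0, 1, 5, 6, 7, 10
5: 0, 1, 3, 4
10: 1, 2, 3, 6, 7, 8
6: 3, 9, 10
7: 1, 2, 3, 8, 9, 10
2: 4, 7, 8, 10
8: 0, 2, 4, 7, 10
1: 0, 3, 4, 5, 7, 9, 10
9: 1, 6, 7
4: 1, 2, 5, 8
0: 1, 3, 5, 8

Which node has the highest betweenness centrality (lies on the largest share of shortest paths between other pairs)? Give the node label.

Unnormalized betweenness of each node: 0:13/12, 1:22/3, 2:5/6, 3:14/3, 4:25/12, 5:1, 6:2/3, 7:49/12, 8:17/6, 9:5/6, 10:55/12.
1 has the largest value, 22/3, making it the main broker — the node through which the most shortest paths run.

1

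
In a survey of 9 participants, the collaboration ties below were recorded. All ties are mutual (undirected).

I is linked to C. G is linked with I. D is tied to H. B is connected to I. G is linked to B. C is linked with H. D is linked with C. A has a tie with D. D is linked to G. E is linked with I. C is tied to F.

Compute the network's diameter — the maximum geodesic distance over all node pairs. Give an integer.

4

Eccentricity of each node (its greatest distance to any other): A:4, B:3, C:2, D:3, E:4, F:3, G:3, H:3, I:3.
The maximum eccentricity is 4, realized for instance by the pair A–E via A – D – C – I – E. So the diameter is 4.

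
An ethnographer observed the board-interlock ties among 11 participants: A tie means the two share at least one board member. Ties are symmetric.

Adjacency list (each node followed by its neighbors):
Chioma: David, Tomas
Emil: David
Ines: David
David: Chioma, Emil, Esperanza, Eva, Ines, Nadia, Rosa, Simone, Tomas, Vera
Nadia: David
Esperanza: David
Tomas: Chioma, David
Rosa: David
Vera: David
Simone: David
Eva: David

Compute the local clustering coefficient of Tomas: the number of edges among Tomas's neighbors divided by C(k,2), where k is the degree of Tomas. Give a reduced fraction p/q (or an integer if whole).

Tomas's neighbors: Chioma and David (k = 2).
Possible neighbor pairs: C(2,2) = 1. Edges among them: Chioma–David → e = 1.
Clustering(Tomas) = 1/1.

1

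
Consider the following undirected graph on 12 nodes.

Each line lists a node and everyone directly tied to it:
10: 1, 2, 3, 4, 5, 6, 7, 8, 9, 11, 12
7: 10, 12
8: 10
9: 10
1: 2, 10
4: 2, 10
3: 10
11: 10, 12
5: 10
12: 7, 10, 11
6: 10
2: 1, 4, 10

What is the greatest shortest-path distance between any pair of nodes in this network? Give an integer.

2

Eccentricity of each node (its greatest distance to any other): 1:2, 2:2, 3:2, 4:2, 5:2, 6:2, 7:2, 8:2, 9:2, 10:1, 11:2, 12:2.
The maximum eccentricity is 2, realized for instance by the pair 5–9 via 5 – 10 – 9. So the diameter is 2.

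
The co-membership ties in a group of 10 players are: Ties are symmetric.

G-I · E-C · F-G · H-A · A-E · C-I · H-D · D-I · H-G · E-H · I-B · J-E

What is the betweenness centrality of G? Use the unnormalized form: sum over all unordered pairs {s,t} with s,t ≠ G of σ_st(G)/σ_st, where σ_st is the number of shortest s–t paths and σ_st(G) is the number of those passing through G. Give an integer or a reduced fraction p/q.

29/3

Pairs whose geodesics pass through G — D–F: 2/2; A–B: 1/3; A–I: 1/3; A–F: 1; E–F: 1; J–F: 1; B–H: 1/2; B–F: 1; C–F: 1; H–I: 1/2; H–F: 1; I–F: 1.
All other pairs contribute 0.
Summing the contributions gives betweenness(G) = 29/3.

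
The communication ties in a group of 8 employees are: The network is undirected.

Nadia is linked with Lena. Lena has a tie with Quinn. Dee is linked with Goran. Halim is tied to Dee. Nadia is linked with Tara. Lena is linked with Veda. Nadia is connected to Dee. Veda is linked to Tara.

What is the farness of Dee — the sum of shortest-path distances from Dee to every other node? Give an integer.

Distances from Dee: Goran:1, Halim:1, Lena:2, Nadia:1, Quinn:3, Tara:2, Veda:3.
Sum = 1 + 1 + 2 + 1 + 3 + 2 + 3 = 13.

13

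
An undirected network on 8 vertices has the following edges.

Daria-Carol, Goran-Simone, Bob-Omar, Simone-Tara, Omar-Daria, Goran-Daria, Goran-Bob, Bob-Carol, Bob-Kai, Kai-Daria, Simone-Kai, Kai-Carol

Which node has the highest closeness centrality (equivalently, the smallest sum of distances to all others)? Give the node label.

Farness (sum of distances to all others) for each node — Bob:11, Carol:12, Daria:11, Goran:11, Kai:10, Omar:15, Simone:12, Tara:18.
The smallest farness is 10, for Kai, so Kai has the highest closeness.

Kai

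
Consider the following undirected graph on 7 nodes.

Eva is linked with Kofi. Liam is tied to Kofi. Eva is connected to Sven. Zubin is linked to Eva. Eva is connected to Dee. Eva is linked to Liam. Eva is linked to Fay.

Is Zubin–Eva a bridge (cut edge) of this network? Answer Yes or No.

Without the Zubin–Eva edge there is no alternate route between Zubin and Eva, so the network disconnects. It is a bridge.

Yes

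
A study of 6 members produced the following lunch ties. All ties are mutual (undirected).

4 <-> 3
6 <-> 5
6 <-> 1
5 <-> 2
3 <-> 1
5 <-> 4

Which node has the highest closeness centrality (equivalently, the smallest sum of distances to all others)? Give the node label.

Farness (sum of distances to all others) for each node — 1:9, 2:11, 3:9, 4:8, 5:7, 6:8.
The smallest farness is 7, for 5, so 5 has the highest closeness.

5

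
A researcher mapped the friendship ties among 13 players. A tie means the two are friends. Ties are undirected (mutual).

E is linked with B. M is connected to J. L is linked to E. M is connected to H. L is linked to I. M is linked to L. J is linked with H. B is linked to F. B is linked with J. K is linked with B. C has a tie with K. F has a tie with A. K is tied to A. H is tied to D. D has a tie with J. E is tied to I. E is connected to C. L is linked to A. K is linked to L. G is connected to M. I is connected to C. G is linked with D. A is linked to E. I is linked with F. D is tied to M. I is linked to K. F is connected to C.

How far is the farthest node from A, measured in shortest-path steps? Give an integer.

3

Distances from A: B:2, C:2, D:3, E:1, F:1, G:3, H:3, I:2, J:3, K:1, L:1, M:2.
The largest is 3 (to J, D, G, and H), so the eccentricity of A is 3.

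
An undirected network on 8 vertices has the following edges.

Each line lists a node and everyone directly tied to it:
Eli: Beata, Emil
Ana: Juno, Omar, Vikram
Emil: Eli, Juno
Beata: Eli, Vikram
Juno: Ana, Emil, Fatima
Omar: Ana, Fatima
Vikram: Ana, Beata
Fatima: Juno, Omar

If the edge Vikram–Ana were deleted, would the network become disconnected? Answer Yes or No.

Even without that edge, Vikram still reaches Ana via Vikram – Beata – Eli – Emil – Juno – Ana, so the network stays connected. Not a bridge.

No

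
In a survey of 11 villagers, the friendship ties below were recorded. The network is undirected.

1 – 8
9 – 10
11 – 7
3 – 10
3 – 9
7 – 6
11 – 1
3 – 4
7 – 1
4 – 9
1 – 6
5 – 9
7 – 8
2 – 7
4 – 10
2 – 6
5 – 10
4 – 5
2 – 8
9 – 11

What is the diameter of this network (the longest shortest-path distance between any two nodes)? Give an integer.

Eccentricity of each node (its greatest distance to any other): 1:3, 2:4, 3:4, 4:4, 5:4, 6:4, 7:3, 8:4, 9:3, 10:4, 11:2.
The maximum eccentricity is 4, realized for instance by the pair 8–10 via 8 – 7 – 11 – 9 – 10. So the diameter is 4.

4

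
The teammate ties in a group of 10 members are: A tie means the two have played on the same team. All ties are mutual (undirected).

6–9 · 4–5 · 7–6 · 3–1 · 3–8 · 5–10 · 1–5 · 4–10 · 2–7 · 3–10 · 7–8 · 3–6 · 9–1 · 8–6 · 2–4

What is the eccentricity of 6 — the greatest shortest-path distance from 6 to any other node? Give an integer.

3

Distances from 6: 1:2, 2:2, 3:1, 4:3, 5:3, 7:1, 8:1, 9:1, 10:2.
The largest is 3 (to 4 and 5), so the eccentricity of 6 is 3.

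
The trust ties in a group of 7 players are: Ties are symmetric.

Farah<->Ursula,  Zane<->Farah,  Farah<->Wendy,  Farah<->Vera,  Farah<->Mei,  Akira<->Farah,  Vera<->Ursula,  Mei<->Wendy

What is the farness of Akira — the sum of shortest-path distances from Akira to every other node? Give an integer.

11

Distances from Akira: Farah:1, Mei:2, Ursula:2, Vera:2, Wendy:2, Zane:2.
Sum = 1 + 2 + 2 + 2 + 2 + 2 = 11.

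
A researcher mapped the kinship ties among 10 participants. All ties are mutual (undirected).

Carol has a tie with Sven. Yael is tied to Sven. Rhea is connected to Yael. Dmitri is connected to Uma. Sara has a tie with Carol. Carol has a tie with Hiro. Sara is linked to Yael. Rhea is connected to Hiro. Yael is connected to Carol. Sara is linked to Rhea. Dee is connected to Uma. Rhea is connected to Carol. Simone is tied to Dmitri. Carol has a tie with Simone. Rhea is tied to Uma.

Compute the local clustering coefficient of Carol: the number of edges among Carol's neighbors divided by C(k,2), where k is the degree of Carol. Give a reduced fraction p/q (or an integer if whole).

1/3

Carol's neighbors: Hiro, Rhea, Sara, Simone, Sven, and Yael (k = 6).
Possible neighbor pairs: C(6,2) = 15. Edges among them: Hiro–Rhea, Rhea–Sara, Rhea–Yael, Sara–Yael, Sven–Yael → e = 5.
Clustering(Carol) = 5/15 = 1/3.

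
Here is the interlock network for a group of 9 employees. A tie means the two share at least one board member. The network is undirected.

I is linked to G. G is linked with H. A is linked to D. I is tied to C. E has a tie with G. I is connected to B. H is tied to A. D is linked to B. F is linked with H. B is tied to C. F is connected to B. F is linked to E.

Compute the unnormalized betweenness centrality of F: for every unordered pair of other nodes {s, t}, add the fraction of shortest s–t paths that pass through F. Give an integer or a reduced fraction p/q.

5

Pairs whose geodesics pass through F — A–E: 1/2; D–E: 1; B–E: 1; B–H: 1; C–E: 1/2; C–H: 1/2; E–H: 1/2.
All other pairs contribute 0.
Summing the contributions gives betweenness(F) = 5.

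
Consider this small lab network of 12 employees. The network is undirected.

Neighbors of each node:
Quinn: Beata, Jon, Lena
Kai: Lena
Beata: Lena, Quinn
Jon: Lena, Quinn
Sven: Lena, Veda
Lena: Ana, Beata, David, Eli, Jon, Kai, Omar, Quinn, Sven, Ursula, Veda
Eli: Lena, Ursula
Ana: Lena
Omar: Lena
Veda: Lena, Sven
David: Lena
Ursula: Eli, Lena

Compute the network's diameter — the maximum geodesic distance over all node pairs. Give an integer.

2

Eccentricity of each node (its greatest distance to any other): Ana:2, Beata:2, David:2, Eli:2, Jon:2, Kai:2, Lena:1, Omar:2, Quinn:2, Sven:2, Ursula:2, Veda:2.
The maximum eccentricity is 2, realized for instance by the pair Quinn–Sven via Quinn – Lena – Sven. So the diameter is 2.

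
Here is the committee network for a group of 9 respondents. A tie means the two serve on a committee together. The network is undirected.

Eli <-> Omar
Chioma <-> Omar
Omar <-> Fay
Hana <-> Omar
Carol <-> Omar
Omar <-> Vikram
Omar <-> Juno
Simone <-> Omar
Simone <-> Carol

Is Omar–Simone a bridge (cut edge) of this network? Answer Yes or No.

No

Even without that edge, Omar still reaches Simone via Omar – Carol – Simone, so the network stays connected. Not a bridge.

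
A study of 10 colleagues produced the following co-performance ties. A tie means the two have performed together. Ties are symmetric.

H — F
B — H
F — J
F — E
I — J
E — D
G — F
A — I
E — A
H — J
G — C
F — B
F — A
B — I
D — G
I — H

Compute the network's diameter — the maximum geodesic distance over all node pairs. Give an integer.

4

Eccentricity of each node (its greatest distance to any other): A:3, B:3, C:4, D:3, E:3, F:2, G:3, H:3, I:4, J:3.
The maximum eccentricity is 4, realized for instance by the pair I–C via I – H – F – G – C. So the diameter is 4.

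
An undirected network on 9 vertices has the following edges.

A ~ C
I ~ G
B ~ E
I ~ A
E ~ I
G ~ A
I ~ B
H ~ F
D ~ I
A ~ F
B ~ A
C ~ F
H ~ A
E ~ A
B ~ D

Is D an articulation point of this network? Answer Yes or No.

Even without D, every remaining node can still reach every other (the residual graph is connected), so D is not a cut vertex.

No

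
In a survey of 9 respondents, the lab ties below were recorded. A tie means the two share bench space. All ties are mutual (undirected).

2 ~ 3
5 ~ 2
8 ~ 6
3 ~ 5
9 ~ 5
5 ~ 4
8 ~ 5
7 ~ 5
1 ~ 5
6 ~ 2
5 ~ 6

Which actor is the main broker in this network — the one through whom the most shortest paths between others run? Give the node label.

Unnormalized betweenness of each node: 1:0, 2:1/2, 3:0, 4:0, 5:24, 6:1/2, 7:0, 8:0, 9:0.
5 has the largest value, 24, making it the main broker — the node through which the most shortest paths run.

5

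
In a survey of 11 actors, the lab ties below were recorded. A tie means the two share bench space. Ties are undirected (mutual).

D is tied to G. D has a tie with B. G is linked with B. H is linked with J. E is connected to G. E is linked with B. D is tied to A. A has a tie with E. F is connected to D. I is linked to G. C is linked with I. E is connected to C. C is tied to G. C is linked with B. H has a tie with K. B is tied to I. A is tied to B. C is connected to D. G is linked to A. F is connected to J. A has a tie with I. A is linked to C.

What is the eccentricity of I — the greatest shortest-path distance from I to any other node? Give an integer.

Distances from I: A:1, B:1, C:1, D:2, E:2, F:3, G:1, H:5, J:4, K:6.
The largest is 6 (to K), so the eccentricity of I is 6.

6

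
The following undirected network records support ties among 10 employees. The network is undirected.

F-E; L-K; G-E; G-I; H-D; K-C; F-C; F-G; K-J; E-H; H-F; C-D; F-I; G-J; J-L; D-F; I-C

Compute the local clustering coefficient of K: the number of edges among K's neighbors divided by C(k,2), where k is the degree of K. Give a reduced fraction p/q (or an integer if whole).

1/3

K's neighbors: C, J, and L (k = 3).
Possible neighbor pairs: C(3,2) = 3. Edges among them: J–L → e = 1.
Clustering(K) = 1/3.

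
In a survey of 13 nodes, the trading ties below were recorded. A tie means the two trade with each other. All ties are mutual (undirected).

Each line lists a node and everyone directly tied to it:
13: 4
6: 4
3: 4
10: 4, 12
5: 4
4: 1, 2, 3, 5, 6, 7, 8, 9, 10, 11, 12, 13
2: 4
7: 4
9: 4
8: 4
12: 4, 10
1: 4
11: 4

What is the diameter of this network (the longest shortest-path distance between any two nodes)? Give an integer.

Eccentricity of each node (its greatest distance to any other): 1:2, 2:2, 3:2, 4:1, 5:2, 6:2, 7:2, 8:2, 9:2, 10:2, 11:2, 12:2, 13:2.
The maximum eccentricity is 2, realized for instance by the pair 9–1 via 9 – 4 – 1. So the diameter is 2.

2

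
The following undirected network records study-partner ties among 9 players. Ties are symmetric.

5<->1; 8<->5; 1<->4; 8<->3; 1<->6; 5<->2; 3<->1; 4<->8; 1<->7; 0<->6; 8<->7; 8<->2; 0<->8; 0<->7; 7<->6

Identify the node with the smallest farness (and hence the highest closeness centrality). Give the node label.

8

Farness (sum of distances to all others) for each node — 0:13, 1:11, 2:15, 3:14, 4:14, 5:13, 6:14, 7:12, 8:10.
The smallest farness is 10, for 8, so 8 has the highest closeness.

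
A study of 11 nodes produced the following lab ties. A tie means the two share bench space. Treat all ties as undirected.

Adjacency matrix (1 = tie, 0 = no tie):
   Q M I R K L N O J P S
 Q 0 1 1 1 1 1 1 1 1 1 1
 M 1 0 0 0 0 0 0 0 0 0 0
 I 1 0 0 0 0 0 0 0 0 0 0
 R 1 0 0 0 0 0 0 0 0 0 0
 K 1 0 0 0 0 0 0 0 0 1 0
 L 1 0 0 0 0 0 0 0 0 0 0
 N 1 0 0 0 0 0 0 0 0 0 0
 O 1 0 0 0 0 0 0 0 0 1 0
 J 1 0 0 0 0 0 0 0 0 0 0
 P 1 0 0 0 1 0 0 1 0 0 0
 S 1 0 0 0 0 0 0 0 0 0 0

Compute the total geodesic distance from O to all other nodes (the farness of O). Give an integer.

18

Distances from O: I:2, J:2, K:2, L:2, M:2, N:2, P:1, Q:1, R:2, S:2.
Sum = 2 + 2 + 2 + 2 + 2 + 2 + 1 + 1 + 2 + 2 = 18.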